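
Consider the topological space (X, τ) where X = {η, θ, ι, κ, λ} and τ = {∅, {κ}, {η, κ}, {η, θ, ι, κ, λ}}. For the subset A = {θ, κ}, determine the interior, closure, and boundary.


int(A) = {κ}, cl(A) = {η, θ, ι, κ, λ}, ∂A = {η, θ, ι, λ}.

Closed sets in (X, τ) are complements of opens:
  closed(X, τ) = {∅, {θ, ι, λ}, {η, θ, ι, λ}, {η, θ, ι, κ, λ}}.
int(A) = ⋃ {U ∈ τ : U ⊆ A}. Opens contained in A: ∅, {κ}.
Taking the union of these: int(A) = {κ}.
cl(A) = ⋂ {C closed : A ⊆ C}. Closed sets containing A: {η, θ, ι, κ, λ}.
Intersecting these: cl(A) = {η, θ, ι, κ, λ}.
∂A = cl(A) ∖ int(A) = {η, θ, ι, κ, λ} ∖ {κ} = {η, θ, ι, λ}.


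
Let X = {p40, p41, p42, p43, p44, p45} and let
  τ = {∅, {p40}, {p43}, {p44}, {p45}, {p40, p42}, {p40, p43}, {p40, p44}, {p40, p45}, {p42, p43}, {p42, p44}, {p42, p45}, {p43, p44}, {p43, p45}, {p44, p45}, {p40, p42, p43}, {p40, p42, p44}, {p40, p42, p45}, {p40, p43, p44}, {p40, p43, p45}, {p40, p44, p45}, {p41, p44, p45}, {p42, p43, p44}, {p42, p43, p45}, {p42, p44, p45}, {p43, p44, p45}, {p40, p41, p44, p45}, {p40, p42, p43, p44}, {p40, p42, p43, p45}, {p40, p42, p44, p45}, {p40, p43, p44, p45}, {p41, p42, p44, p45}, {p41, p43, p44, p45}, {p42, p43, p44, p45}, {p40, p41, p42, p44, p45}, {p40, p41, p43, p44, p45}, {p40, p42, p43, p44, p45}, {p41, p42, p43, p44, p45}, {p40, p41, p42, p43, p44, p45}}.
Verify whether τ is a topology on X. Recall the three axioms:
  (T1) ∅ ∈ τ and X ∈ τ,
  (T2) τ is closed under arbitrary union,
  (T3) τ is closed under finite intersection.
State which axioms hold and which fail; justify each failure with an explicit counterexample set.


τ is NOT a topology on X.

Axiom (T1): ∅ ∈ τ? Yes; X ∈ τ? Yes.
Axiom (T2/T3): check pairwise unions and intersections of members of τ.
Counterexample for (T3): {p40, p42} ∩ {p42, p43} = {p42} ∉ τ. Therefore τ is NOT a topology.


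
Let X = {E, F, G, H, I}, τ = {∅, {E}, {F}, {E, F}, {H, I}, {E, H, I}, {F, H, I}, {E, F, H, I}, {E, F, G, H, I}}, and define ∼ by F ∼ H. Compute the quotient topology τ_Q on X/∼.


X/∼ = {[E], [F=H], [G], [I]}; |τ_Q| = 5.

Equivalence classes: [E], [F=H], [G], [I].
Quotient map π: X → X/∼ sends E ↦ [E], F ↦ [F=H], G ↦ [G], H ↦ [F=H], I ↦ [I].
For each subset V ⊆ X/∼, compute π^{-1}(V) ⊆ X and check whether π^{-1}(V) ∈ τ. V is open in τ_Q iff π^{-1}(V) ∈ τ.
  V = {}: π^{-1}(V) = ∅ ∈ τ ✓.
  V = {[E]}: π^{-1}(V) = {E} ∈ τ ✓.
  V = {[F=H]}: π^{-1}(V) = {F, H} ∉ τ ✗.
  V = {[E], [F=H]}: π^{-1}(V) = {E, F, H} ∉ τ ✗.
  V = {[G]}: π^{-1}(V) = {G} ∉ τ ✗.
  V = {[E], [G]}: π^{-1}(V) = {E, G} ∉ τ ✗.
  V = {[F=H], [G]}: π^{-1}(V) = {F, G, H} ∉ τ ✗.
  V = {[E], [F=H], [G]}: π^{-1}(V) = {E, F, G, H} ∉ τ ✗.
  V = {[I]}: π^{-1}(V) = {I} ∉ τ ✗.
  V = {[E], [I]}: π^{-1}(V) = {E, I} ∉ τ ✗.
  V = {[F=H], [I]}: π^{-1}(V) = {F, H, I} ∈ τ ✓.
  V = {[E], [F=H], [I]}: π^{-1}(V) = {E, F, H, I} ∈ τ ✓.
  V = {[G], [I]}: π^{-1}(V) = {G, I} ∉ τ ✗.
  V = {[E], [G], [I]}: π^{-1}(V) = {E, G, I} ∉ τ ✗.
  V = {[F=H], [G], [I]}: π^{-1}(V) = {F, G, H, I} ∉ τ ✗.
  V = {[E], [F=H], [G], [I]}: π^{-1}(V) = {E, F, G, H, I} ∈ τ ✓.
Open sets in the quotient: τ_Q = {{}, {[E]}, {[F=H], [I]}, {[E], [F=H], [I]}, {[E], [F=H], [G], [I]}} (5 elements).


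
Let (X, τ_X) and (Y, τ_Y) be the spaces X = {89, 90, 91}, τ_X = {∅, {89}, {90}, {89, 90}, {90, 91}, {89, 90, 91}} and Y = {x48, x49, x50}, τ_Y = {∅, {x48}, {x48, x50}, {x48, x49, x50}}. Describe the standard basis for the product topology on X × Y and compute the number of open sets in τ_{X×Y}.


Basis B = {∅ × ∅, {89} × {x48}, {90} × {x48}, {89} × {x48, x50}, {89, 90} × {x48}, {90} × {x48, x50}, {90, 91} × {x48}, {89} × {x48, x49, x50}, {89, 90, 91} × {x48}, {90} × {x48, x49, x50}, {89, 90} × {x48, x50}, {90, 91} × {x48, x50}, {89, 90} × {x48, x49, x50}, {89, 90, 91} × {x48, x50}, {90, 91} × {x48, x49, x50}, {89, 90, 91} × {x48, x49, x50}}; |τ_{X×Y}| = 40.

Enumerate products U × V with U ∈ τ_X, V ∈ τ_Y (deduplicated):
  ∅ × ∅ = {} (∅)
  {89} × {x48} = {(89,x48)}
  {90} × {x48} = {(90,x48)}
  {89} × {x48, x50} = {(89,x48), (89,x50)}
  {89, 90} × {x48} = {(89,x48), (90,x48)}
  {90} × {x48, x50} = {(90,x48), (90,x50)}
  {90, 91} × {x48} = {(90,x48), (91,x48)}
  {89} × {x48, x49, x50} = {(89,x48), (89,x49), (89,x50)}
  {89, 90, 91} × {x48} = {(89,x48), (90,x48), (91,x48)}
  {90} × {x48, x49, x50} = {(90,x48), (90,x49), (90,x50)}
  {89, 90} × {x48, x50} = {(89,x48), (89,x50), (90,x48), (90,x50)}
  {90, 91} × {x48, x50} = {(90,x48), (90,x50), (91,x48), (91,x50)}
  {89, 90} × {x48, x49, x50} = {(89,x48), (89,x49), (89,x50), (90,x48), (90,x49), (90,x50)}
  {89, 90, 91} × {x48, x50} = {(89,x48), (89,x50), (90,x48), (90,x50), (91,x48), (91,x50)}
  {90, 91} × {x48, x49, x50} = {(90,x48), (90,x49), (90,x50), (91,x48), (91,x49), (91,x50)}
  {89, 90, 91} × {x48, x49, x50} = {(89,x48), (89,x49), (89,x50), (90,x48), (90,x49), (90,x50), (91,x48), (91,x49), (91,x50)}
These 16 distinct sets form the basis B.
Close under arbitrary unions to get τ_{X×Y}; counting gives |τ_{X×Y}| = 40.


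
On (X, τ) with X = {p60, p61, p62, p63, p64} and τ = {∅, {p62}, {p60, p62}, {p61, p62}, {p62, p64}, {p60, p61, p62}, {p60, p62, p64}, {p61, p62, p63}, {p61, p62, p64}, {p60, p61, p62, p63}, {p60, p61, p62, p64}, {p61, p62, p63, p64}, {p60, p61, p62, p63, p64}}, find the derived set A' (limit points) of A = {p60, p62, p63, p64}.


A' = {p60, p61, p63, p64}

For each x ∈ X, list the open sets U ∈ τ with x ∈ U, then check whether U ∩ (A ∖ {x}) ≠ ∅ for every such U.
  x = p60: opens ∋ x are {p60, p62}, {p60, p61, p62}, {p60, p62, p64}, {p60, p61, p62, p63}, {p60, p61, p62, p64}, {p60, p61, p62, p63, p64}; each meets A ∖ {p60}, so x IS a limit point.
  x = p61: opens ∋ x are {p61, p62}, {p60, p61, p62}, {p61, p62, p63}, {p61, p62, p64}, {p60, p61, p62, p63}, {p60, p61, p62, p64}, {p61, p62, p63, p64}, {p60, p61, p62, p63, p64}; each meets A ∖ {p61}, so x IS a limit point.
  x = p62: open {p62} ∋ x has {p62} ∩ (A ∖ {p62}) = ∅, so x is NOT a limit point.
  x = p63: opens ∋ x are {p61, p62, p63}, {p60, p61, p62, p63}, {p61, p62, p63, p64}, {p60, p61, p62, p63, p64}; each meets A ∖ {p63}, so x IS a limit point.
  x = p64: opens ∋ x are {p62, p64}, {p60, p62, p64}, {p61, p62, p64}, {p60, p61, p62, p64}, {p61, p62, p63, p64}, {p60, p61, p62, p63, p64}; each meets A ∖ {p64}, so x IS a limit point.
Collecting: A' = {p60, p61, p63, p64}.


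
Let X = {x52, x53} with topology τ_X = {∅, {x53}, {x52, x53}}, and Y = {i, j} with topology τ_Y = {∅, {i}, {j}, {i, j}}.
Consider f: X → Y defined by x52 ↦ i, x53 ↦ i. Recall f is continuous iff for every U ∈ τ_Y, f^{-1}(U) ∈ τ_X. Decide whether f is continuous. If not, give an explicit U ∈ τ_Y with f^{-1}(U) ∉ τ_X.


f IS continuous.

Compute f^{-1}(U) for each U ∈ τ_Y:
  U = ∅: f^{-1}(U) = ∅ ∈ τ_X ✓.
  U = {i}: f^{-1}(U) = {x52, x53} ∈ τ_X ✓.
  U = {j}: f^{-1}(U) = ∅ ∈ τ_X ✓.
  U = {i, j}: f^{-1}(U) = {x52, x53} ∈ τ_X ✓.
Every preimage lies in τ_X, so f IS continuous.


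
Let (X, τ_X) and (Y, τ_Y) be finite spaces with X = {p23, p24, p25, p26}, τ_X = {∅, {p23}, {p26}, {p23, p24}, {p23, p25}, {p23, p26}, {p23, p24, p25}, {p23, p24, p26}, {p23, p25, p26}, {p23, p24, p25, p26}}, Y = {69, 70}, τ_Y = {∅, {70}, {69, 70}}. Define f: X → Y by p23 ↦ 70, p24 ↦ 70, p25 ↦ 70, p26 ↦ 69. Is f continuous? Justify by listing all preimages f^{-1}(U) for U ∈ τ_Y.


f IS continuous.

Compute f^{-1}(U) for each U ∈ τ_Y:
  U = ∅: f^{-1}(U) = ∅ ∈ τ_X ✓.
  U = {70}: f^{-1}(U) = {p23, p24, p25} ∈ τ_X ✓.
  U = {69, 70}: f^{-1}(U) = {p23, p24, p25, p26} ∈ τ_X ✓.
Every preimage lies in τ_X, so f IS continuous.


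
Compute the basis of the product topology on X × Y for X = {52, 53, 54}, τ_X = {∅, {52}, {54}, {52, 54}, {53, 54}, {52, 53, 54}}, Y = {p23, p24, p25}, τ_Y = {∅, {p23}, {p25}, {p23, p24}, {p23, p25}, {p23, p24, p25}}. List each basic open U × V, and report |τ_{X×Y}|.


Basis B = {∅ × ∅, {52} × {p23}, {52} × {p25}, {54} × {p23}, {54} × {p25}, {52} × {p23, p24}, {52} × {p23, p25}, {52, 54} × {p23}, {52, 54} × {p25}, {53, 54} × {p23}, {53, 54} × {p25}, {54} × {p23, p24}, {54} × {p23, p25}, {52} × {p23, p24, p25}, {52, 53, 54} × {p23}, {52, 53, 54} × {p25}, {54} × {p23, p24, p25}, {52, 54} × {p23, p24}, {52, 54} × {p23, p25}, {53, 54} × {p23, p24}, {53, 54} × {p23, p25}, {52, 54} × {p23, p24, p25}, {52, 53, 54} × {p23, p24}, {52, 53, 54} × {p23, p25}, {53, 54} × {p23, p24, p25}, {52, 53, 54} × {p23, p24, p25}}; |τ_{X×Y}| = 108.

Enumerate products U × V with U ∈ τ_X, V ∈ τ_Y (deduplicated):
  ∅ × ∅ = {} (∅)
  {52} × {p23} = {(52,p23)}
  {52} × {p25} = {(52,p25)}
  {54} × {p23} = {(54,p23)}
  {54} × {p25} = {(54,p25)}
  {52} × {p23, p24} = {(52,p23), (52,p24)}
  {52} × {p23, p25} = {(52,p23), (52,p25)}
  {52, 54} × {p23} = {(52,p23), (54,p23)}
  {52, 54} × {p25} = {(52,p25), (54,p25)}
  {53, 54} × {p23} = {(53,p23), (54,p23)}
  {53, 54} × {p25} = {(53,p25), (54,p25)}
  {54} × {p23, p24} = {(54,p23), (54,p24)}
  {54} × {p23, p25} = {(54,p23), (54,p25)}
  {52} × {p23, p24, p25} = {(52,p23), (52,p24), (52,p25)}
  {52, 53, 54} × {p23} = {(52,p23), (53,p23), (54,p23)}
  {52, 53, 54} × {p25} = {(52,p25), (53,p25), (54,p25)}
  {54} × {p23, p24, p25} = {(54,p23), (54,p24), (54,p25)}
  {52, 54} × {p23, p24} = {(52,p23), (52,p24), (54,p23), (54,p24)}
  {52, 54} × {p23, p25} = {(52,p23), (52,p25), (54,p23), (54,p25)}
  {53, 54} × {p23, p24} = {(53,p23), (53,p24), (54,p23), (54,p24)}
  {53, 54} × {p23, p25} = {(53,p23), (53,p25), (54,p23), (54,p25)}
  {52, 54} × {p23, p24, p25} = {(52,p23), (52,p24), (52,p25), (54,p23), (54,p24), (54,p25)}
  {52, 53, 54} × {p23, p24} = {(52,p23), (52,p24), (53,p23), (53,p24), (54,p23), (54,p24)}
  {52, 53, 54} × {p23, p25} = {(52,p23), (52,p25), (53,p23), (53,p25), (54,p23), (54,p25)}
  {53, 54} × {p23, p24, p25} = {(53,p23), (53,p24), (53,p25), (54,p23), (54,p24), (54,p25)}
  {52, 53, 54} × {p23, p24, p25} = {(52,p23), (52,p24), (52,p25), (53,p23), (53,p24), (53,p25), (54,p23), (54,p24), (54,p25)}
These 26 distinct sets form the basis B.
Close under arbitrary unions to get τ_{X×Y}; counting gives |τ_{X×Y}| = 108.


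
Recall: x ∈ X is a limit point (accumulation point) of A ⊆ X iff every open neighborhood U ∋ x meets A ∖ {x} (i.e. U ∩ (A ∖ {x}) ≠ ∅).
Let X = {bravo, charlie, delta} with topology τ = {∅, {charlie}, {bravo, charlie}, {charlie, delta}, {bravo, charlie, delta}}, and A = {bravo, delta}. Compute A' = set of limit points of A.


A' = ∅

For each x ∈ X, list the open sets U ∈ τ with x ∈ U, then check whether U ∩ (A ∖ {x}) ≠ ∅ for every such U.
  x = bravo: open {bravo, charlie} ∋ x has {bravo, charlie} ∩ (A ∖ {bravo}) = ∅, so x is NOT a limit point.
  x = charlie: open {charlie} ∋ x has {charlie} ∩ (A ∖ {charlie}) = ∅, so x is NOT a limit point.
  x = delta: open {charlie, delta} ∋ x has {charlie, delta} ∩ (A ∖ {delta}) = ∅, so x is NOT a limit point.
Collecting: A' = ∅.


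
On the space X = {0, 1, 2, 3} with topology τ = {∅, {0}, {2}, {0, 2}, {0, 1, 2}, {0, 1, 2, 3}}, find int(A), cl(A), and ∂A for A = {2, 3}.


int(A) = {2}, cl(A) = {1, 2, 3}, ∂A = {1, 3}.

Closed sets in (X, τ) are complements of opens:
  closed(X, τ) = {∅, {3}, {1, 3}, {0, 1, 3}, {1, 2, 3}, {0, 1, 2, 3}}.
int(A) = ⋃ {U ∈ τ : U ⊆ A}. Opens contained in A: ∅, {2}.
Taking the union of these: int(A) = {2}.
cl(A) = ⋂ {C closed : A ⊆ C}. Closed sets containing A: {1, 2, 3}, {0, 1, 2, 3}.
Intersecting these: cl(A) = {1, 2, 3}.
∂A = cl(A) ∖ int(A) = {1, 2, 3} ∖ {2} = {1, 3}.


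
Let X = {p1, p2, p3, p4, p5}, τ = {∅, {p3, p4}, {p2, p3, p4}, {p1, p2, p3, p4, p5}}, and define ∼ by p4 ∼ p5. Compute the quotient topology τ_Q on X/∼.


X/∼ = {[p1], [p2], [p3], [p4=p5]}; |τ_Q| = 2.

Equivalence classes: [p1], [p2], [p3], [p4=p5].
Quotient map π: X → X/∼ sends p1 ↦ [p1], p2 ↦ [p2], p3 ↦ [p3], p4 ↦ [p4=p5], p5 ↦ [p4=p5].
For each subset V ⊆ X/∼, compute π^{-1}(V) ⊆ X and check whether π^{-1}(V) ∈ τ. V is open in τ_Q iff π^{-1}(V) ∈ τ.
  V = {}: π^{-1}(V) = ∅ ∈ τ ✓.
  V = {[p1]}: π^{-1}(V) = {p1} ∉ τ ✗.
  V = {[p2]}: π^{-1}(V) = {p2} ∉ τ ✗.
  V = {[p1], [p2]}: π^{-1}(V) = {p1, p2} ∉ τ ✗.
  V = {[p3]}: π^{-1}(V) = {p3} ∉ τ ✗.
  V = {[p1], [p3]}: π^{-1}(V) = {p1, p3} ∉ τ ✗.
  V = {[p2], [p3]}: π^{-1}(V) = {p2, p3} ∉ τ ✗.
  V = {[p1], [p2], [p3]}: π^{-1}(V) = {p1, p2, p3} ∉ τ ✗.
  V = {[p4=p5]}: π^{-1}(V) = {p4, p5} ∉ τ ✗.
  V = {[p1], [p4=p5]}: π^{-1}(V) = {p1, p4, p5} ∉ τ ✗.
  V = {[p2], [p4=p5]}: π^{-1}(V) = {p2, p4, p5} ∉ τ ✗.
  V = {[p1], [p2], [p4=p5]}: π^{-1}(V) = {p1, p2, p4, p5} ∉ τ ✗.
  V = {[p3], [p4=p5]}: π^{-1}(V) = {p3, p4, p5} ∉ τ ✗.
  V = {[p1], [p3], [p4=p5]}: π^{-1}(V) = {p1, p3, p4, p5} ∉ τ ✗.
  V = {[p2], [p3], [p4=p5]}: π^{-1}(V) = {p2, p3, p4, p5} ∉ τ ✗.
  V = {[p1], [p2], [p3], [p4=p5]}: π^{-1}(V) = {p1, p2, p3, p4, p5} ∈ τ ✓.
Open sets in the quotient: τ_Q = {{}, {[p1], [p2], [p3], [p4=p5]}} (2 elements).


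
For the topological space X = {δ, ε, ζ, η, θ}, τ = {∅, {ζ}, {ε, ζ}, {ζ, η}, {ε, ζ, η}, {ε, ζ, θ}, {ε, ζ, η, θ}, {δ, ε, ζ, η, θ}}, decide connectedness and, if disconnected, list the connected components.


(X, τ) is connected.

Find clopen sets (U ∈ τ with X ∖ U ∈ τ):
  U = ∅, X ∖ U = {δ, ε, ζ, η, θ} — both open, so U is clopen.
  U = {δ, ε, ζ, η, θ}, X ∖ U = ∅ — both open, so U is clopen.
Only trivial clopens (∅ and X) exist, so (X, τ) is connected.
Compute connected components by grouping points that agree on all clopens:
  component: {δ, ε, ζ, η, θ}


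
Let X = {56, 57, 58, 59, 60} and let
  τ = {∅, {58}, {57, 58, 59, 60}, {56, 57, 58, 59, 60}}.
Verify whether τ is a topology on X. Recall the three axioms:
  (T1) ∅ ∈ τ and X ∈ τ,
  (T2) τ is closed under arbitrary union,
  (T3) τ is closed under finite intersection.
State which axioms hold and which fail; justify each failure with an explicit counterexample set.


τ IS a topology on X.

Axiom (T1): ∅ ∈ τ? Yes; X ∈ τ? Yes.
Axiom (T2/T3): check pairwise unions and intersections of members of τ.
All pairwise intersections and unions checked — each lies in τ. Therefore τ satisfies (T1), (T2), (T3): it IS a topology on X.


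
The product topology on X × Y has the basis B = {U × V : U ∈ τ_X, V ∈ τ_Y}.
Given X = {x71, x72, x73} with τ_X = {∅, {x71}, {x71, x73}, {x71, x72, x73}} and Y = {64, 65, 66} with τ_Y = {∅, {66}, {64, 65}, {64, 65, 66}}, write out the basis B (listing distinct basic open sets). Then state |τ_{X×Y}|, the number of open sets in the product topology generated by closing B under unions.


Basis B = {∅ × ∅, {x71} × {66}, {x71} × {64, 65}, {x71, x73} × {66}, {x71} × {64, 65, 66}, {x71, x72, x73} × {66}, {x71, x73} × {64, 65}, {x71, x73} × {64, 65, 66}, {x71, x72, x73} × {64, 65}, {x71, x72, x73} × {64, 65, 66}}; |τ_{X×Y}| = 16.

Enumerate products U × V with U ∈ τ_X, V ∈ τ_Y (deduplicated):
  ∅ × ∅ = {} (∅)
  {x71} × {66} = {(x71,66)}
  {x71} × {64, 65} = {(x71,64), (x71,65)}
  {x71, x73} × {66} = {(x71,66), (x73,66)}
  {x71} × {64, 65, 66} = {(x71,64), (x71,65), (x71,66)}
  {x71, x72, x73} × {66} = {(x71,66), (x72,66), (x73,66)}
  {x71, x73} × {64, 65} = {(x71,64), (x71,65), (x73,64), (x73,65)}
  {x71, x73} × {64, 65, 66} = {(x71,64), (x71,65), (x71,66), (x73,64), (x73,65), (x73,66)}
  {x71, x72, x73} × {64, 65} = {(x71,64), (x71,65), (x72,64), (x72,65), (x73,64), (x73,65)}
  {x71, x72, x73} × {64, 65, 66} = {(x71,64), (x71,65), (x71,66), (x72,64), (x72,65), (x72,66), (x73,64), (x73,65), (x73,66)}
These 10 distinct sets form the basis B.
Close under arbitrary unions to get τ_{X×Y}; counting gives |τ_{X×Y}| = 16.


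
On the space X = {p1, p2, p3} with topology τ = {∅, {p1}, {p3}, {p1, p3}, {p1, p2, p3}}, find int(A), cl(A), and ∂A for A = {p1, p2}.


int(A) = {p1}, cl(A) = {p1, p2}, ∂A = {p2}.

Closed sets in (X, τ) are complements of opens:
  closed(X, τ) = {∅, {p2}, {p1, p2}, {p2, p3}, {p1, p2, p3}}.
int(A) = ⋃ {U ∈ τ : U ⊆ A}. Opens contained in A: ∅, {p1}.
Taking the union of these: int(A) = {p1}.
cl(A) = ⋂ {C closed : A ⊆ C}. Closed sets containing A: {p1, p2}, {p1, p2, p3}.
Intersecting these: cl(A) = {p1, p2}.
∂A = cl(A) ∖ int(A) = {p1, p2} ∖ {p1} = {p2}.


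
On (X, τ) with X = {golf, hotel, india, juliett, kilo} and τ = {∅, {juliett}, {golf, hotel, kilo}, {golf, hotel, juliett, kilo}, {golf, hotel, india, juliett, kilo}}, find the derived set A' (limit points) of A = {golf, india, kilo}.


A' = {golf, hotel, india, kilo}

For each x ∈ X, list the open sets U ∈ τ with x ∈ U, then check whether U ∩ (A ∖ {x}) ≠ ∅ for every such U.
  x = golf: opens ∋ x are {golf, hotel, kilo}, {golf, hotel, juliett, kilo}, {golf, hotel, india, juliett, kilo}; each meets A ∖ {golf}, so x IS a limit point.
  x = hotel: opens ∋ x are {golf, hotel, kilo}, {golf, hotel, juliett, kilo}, {golf, hotel, india, juliett, kilo}; each meets A ∖ {hotel}, so x IS a limit point.
  x = india: opens ∋ x are {golf, hotel, india, juliett, kilo}; each meets A ∖ {india}, so x IS a limit point.
  x = juliett: open {juliett} ∋ x has {juliett} ∩ (A ∖ {juliett}) = ∅, so x is NOT a limit point.
  x = kilo: opens ∋ x are {golf, hotel, kilo}, {golf, hotel, juliett, kilo}, {golf, hotel, india, juliett, kilo}; each meets A ∖ {kilo}, so x IS a limit point.
Collecting: A' = {golf, hotel, india, kilo}.


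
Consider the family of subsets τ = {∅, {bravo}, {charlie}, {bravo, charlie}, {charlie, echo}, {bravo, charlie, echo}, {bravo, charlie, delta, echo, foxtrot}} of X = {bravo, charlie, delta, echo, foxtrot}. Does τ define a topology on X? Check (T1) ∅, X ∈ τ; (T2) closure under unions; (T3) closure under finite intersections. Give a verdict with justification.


τ IS a topology on X.

Axiom (T1): ∅ ∈ τ? Yes; X ∈ τ? Yes.
Axiom (T2/T3): check pairwise unions and intersections of members of τ.
All pairwise intersections and unions checked — each lies in τ. Therefore τ satisfies (T1), (T2), (T3): it IS a topology on X.


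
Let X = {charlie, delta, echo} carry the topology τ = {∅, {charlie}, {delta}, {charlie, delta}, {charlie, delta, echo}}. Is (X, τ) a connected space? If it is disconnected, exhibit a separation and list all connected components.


(X, τ) is connected.

Find clopen sets (U ∈ τ with X ∖ U ∈ τ):
  U = ∅, X ∖ U = {charlie, delta, echo} — both open, so U is clopen.
  U = {charlie, delta, echo}, X ∖ U = ∅ — both open, so U is clopen.
Only trivial clopens (∅ and X) exist, so (X, τ) is connected.
Compute connected components by grouping points that agree on all clopens:
  component: {charlie, delta, echo}


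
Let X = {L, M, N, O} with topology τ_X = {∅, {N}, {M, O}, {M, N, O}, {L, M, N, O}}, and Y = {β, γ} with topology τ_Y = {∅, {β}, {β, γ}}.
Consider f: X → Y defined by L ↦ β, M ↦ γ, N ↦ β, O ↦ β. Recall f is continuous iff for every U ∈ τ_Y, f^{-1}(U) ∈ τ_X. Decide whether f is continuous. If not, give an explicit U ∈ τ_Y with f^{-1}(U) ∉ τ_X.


f is NOT continuous.

Compute f^{-1}(U) for each U ∈ τ_Y:
  U = ∅: f^{-1}(U) = ∅ ∈ τ_X ✓.
  U = {β}: f^{-1}(U) = {L, N, O} ∉ τ_X ✗.
  U = {β, γ}: f^{-1}(U) = {L, M, N, O} ∈ τ_X ✓.
Found U = {β} with f^{-1}(U) = {L, N, O} not in τ_X. Therefore f is NOT continuous.


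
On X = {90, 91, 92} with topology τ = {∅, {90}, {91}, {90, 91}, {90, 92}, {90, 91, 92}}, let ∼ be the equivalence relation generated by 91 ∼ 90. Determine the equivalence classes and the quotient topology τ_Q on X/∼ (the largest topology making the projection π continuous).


X/∼ = {[90=91], [92]}; |τ_Q| = 3.

Equivalence classes: [90=91], [92].
Quotient map π: X → X/∼ sends 90 ↦ [90=91], 91 ↦ [90=91], 92 ↦ [92].
For each subset V ⊆ X/∼, compute π^{-1}(V) ⊆ X and check whether π^{-1}(V) ∈ τ. V is open in τ_Q iff π^{-1}(V) ∈ τ.
  V = {}: π^{-1}(V) = ∅ ∈ τ ✓.
  V = {[90=91]}: π^{-1}(V) = {90, 91} ∈ τ ✓.
  V = {[92]}: π^{-1}(V) = {92} ∉ τ ✗.
  V = {[90=91], [92]}: π^{-1}(V) = {90, 91, 92} ∈ τ ✓.
Open sets in the quotient: τ_Q = {{}, {[90=91]}, {[90=91], [92]}} (3 elements).


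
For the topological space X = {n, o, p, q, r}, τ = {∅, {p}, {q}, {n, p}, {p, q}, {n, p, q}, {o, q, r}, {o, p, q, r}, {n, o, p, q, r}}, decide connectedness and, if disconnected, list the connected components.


(X, τ) is disconnected; components = [{n, p}, {o, q, r}].

Find clopen sets (U ∈ τ with X ∖ U ∈ τ):
  U = ∅, X ∖ U = {n, o, p, q, r} — both open, so U is clopen.
  U = {n, p}, X ∖ U = {o, q, r} — both open, so U is clopen.
  U = {o, q, r}, X ∖ U = {n, p} — both open, so U is clopen.
  U = {n, o, p, q, r}, X ∖ U = ∅ — both open, so U is clopen.
Nontrivial clopen(s) exist: e.g. {o, q, r}. So (X, τ) is disconnected.
Compute connected components by grouping points that agree on all clopens:
  component: {n, p}
  component: {o, q, r}


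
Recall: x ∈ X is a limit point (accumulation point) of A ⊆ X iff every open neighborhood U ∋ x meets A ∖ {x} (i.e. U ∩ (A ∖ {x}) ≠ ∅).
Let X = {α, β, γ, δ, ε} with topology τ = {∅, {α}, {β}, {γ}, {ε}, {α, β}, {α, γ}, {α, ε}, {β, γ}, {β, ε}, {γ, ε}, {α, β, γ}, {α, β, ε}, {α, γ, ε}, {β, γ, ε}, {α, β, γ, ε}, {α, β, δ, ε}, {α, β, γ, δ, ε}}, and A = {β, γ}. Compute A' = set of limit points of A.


A' = {δ}

For each x ∈ X, list the open sets U ∈ τ with x ∈ U, then check whether U ∩ (A ∖ {x}) ≠ ∅ for every such U.
  x = α: open {α} ∋ x has {α} ∩ (A ∖ {α}) = ∅, so x is NOT a limit point.
  x = β: open {β} ∋ x has {β} ∩ (A ∖ {β}) = ∅, so x is NOT a limit point.
  x = γ: open {γ} ∋ x has {γ} ∩ (A ∖ {γ}) = ∅, so x is NOT a limit point.
  x = δ: opens ∋ x are {α, β, δ, ε}, {α, β, γ, δ, ε}; each meets A ∖ {δ}, so x IS a limit point.
  x = ε: open {ε} ∋ x has {ε} ∩ (A ∖ {ε}) = ∅, so x is NOT a limit point.
Collecting: A' = {δ}.


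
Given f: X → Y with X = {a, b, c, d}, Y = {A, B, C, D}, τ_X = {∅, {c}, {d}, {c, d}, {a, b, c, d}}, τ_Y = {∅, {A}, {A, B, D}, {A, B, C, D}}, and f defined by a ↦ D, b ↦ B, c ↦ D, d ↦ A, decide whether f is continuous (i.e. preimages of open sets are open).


f IS continuous.

Compute f^{-1}(U) for each U ∈ τ_Y:
  U = ∅: f^{-1}(U) = ∅ ∈ τ_X ✓.
  U = {A}: f^{-1}(U) = {d} ∈ τ_X ✓.
  U = {A, B, D}: f^{-1}(U) = {a, b, c, d} ∈ τ_X ✓.
  U = {A, B, C, D}: f^{-1}(U) = {a, b, c, d} ∈ τ_X ✓.
Every preimage lies in τ_X, so f IS continuous.


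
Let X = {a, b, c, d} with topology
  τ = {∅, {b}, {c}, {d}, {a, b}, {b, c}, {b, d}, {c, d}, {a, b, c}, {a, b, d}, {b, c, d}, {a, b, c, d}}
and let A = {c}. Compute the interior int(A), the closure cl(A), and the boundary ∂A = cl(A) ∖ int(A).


int(A) = {c}, cl(A) = {c}, ∂A = ∅.

Closed sets in (X, τ) are complements of opens:
  closed(X, τ) = {∅, {a}, {c}, {d}, {a, b}, {a, c}, {a, d}, {c, d}, {a, b, c}, {a, b, d}, {a, c, d}, {a, b, c, d}}.
int(A) = ⋃ {U ∈ τ : U ⊆ A}. Opens contained in A: ∅, {c}.
Taking the union of these: int(A) = {c}.
cl(A) = ⋂ {C closed : A ⊆ C}. Closed sets containing A: {c}, {a, c}, {c, d}, {a, b, c}, {a, c, d}, {a, b, c, d}.
Intersecting these: cl(A) = {c}.
∂A = cl(A) ∖ int(A) = {c} ∖ {c} = ∅.


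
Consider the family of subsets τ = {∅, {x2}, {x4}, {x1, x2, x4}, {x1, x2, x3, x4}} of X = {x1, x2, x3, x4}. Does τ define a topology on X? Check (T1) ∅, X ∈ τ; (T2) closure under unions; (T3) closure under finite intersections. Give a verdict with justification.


τ is NOT a topology on X.

Axiom (T1): ∅ ∈ τ? Yes; X ∈ τ? Yes.
Axiom (T2/T3): check pairwise unions and intersections of members of τ.
Counterexample for (T2): {x2} ∪ {x4} = {x2, x4} ∉ τ. Therefore τ is NOT a topology.


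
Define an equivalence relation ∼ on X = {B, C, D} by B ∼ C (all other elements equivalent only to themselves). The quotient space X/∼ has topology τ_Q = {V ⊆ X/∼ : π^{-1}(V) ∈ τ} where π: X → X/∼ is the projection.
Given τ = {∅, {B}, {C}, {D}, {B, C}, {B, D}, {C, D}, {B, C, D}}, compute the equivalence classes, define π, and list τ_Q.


X/∼ = {[B=C], [D]}; |τ_Q| = 4.

Equivalence classes: [B=C], [D].
Quotient map π: X → X/∼ sends B ↦ [B=C], C ↦ [B=C], D ↦ [D].
For each subset V ⊆ X/∼, compute π^{-1}(V) ⊆ X and check whether π^{-1}(V) ∈ τ. V is open in τ_Q iff π^{-1}(V) ∈ τ.
  V = {}: π^{-1}(V) = ∅ ∈ τ ✓.
  V = {[B=C]}: π^{-1}(V) = {B, C} ∈ τ ✓.
  V = {[D]}: π^{-1}(V) = {D} ∈ τ ✓.
  V = {[B=C], [D]}: π^{-1}(V) = {B, C, D} ∈ τ ✓.
Open sets in the quotient: τ_Q = {{}, {[B=C]}, {[D]}, {[B=C], [D]}} (4 elements).


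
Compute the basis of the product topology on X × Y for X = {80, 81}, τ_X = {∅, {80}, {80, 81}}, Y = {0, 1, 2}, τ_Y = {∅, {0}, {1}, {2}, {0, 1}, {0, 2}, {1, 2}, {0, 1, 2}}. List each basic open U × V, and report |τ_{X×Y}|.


Basis B = {∅ × ∅, {80} × {0}, {80} × {1}, {80} × {2}, {80} × {0, 1}, {80} × {0, 2}, {80, 81} × {0}, {80} × {1, 2}, {80, 81} × {1}, {80, 81} × {2}, {80} × {0, 1, 2}, {80, 81} × {0, 1}, {80, 81} × {0, 2}, {80, 81} × {1, 2}, {80, 81} × {0, 1, 2}}; |τ_{X×Y}| = 27.

Enumerate products U × V with U ∈ τ_X, V ∈ τ_Y (deduplicated):
  ∅ × ∅ = {} (∅)
  {80} × {0} = {(80,0)}
  {80} × {1} = {(80,1)}
  {80} × {2} = {(80,2)}
  {80} × {0, 1} = {(80,0), (80,1)}
  {80} × {0, 2} = {(80,0), (80,2)}
  {80, 81} × {0} = {(80,0), (81,0)}
  {80} × {1, 2} = {(80,1), (80,2)}
  {80, 81} × {1} = {(80,1), (81,1)}
  {80, 81} × {2} = {(80,2), (81,2)}
  {80} × {0, 1, 2} = {(80,0), (80,1), (80,2)}
  {80, 81} × {0, 1} = {(80,0), (80,1), (81,0), (81,1)}
  {80, 81} × {0, 2} = {(80,0), (80,2), (81,0), (81,2)}
  {80, 81} × {1, 2} = {(80,1), (80,2), (81,1), (81,2)}
  {80, 81} × {0, 1, 2} = {(80,0), (80,1), (80,2), (81,0), (81,1), (81,2)}
These 15 distinct sets form the basis B.
Close under arbitrary unions to get τ_{X×Y}; counting gives |τ_{X×Y}| = 27.


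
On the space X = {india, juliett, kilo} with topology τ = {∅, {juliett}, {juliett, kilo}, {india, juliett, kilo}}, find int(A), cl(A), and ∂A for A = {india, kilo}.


int(A) = ∅, cl(A) = {india, kilo}, ∂A = {india, kilo}.

Closed sets in (X, τ) are complements of opens:
  closed(X, τ) = {∅, {india}, {india, kilo}, {india, juliett, kilo}}.
int(A) = ⋃ {U ∈ τ : U ⊆ A}. Opens contained in A: ∅.
Taking the union of these: int(A) = ∅.
cl(A) = ⋂ {C closed : A ⊆ C}. Closed sets containing A: {india, kilo}, {india, juliett, kilo}.
Intersecting these: cl(A) = {india, kilo}.
∂A = cl(A) ∖ int(A) = {india, kilo} ∖ ∅ = {india, kilo}.


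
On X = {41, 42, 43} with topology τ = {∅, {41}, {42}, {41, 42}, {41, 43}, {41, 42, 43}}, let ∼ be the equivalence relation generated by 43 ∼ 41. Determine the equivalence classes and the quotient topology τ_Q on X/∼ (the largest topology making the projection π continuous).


X/∼ = {[41=43], [42]}; |τ_Q| = 4.

Equivalence classes: [41=43], [42].
Quotient map π: X → X/∼ sends 41 ↦ [41=43], 42 ↦ [42], 43 ↦ [41=43].
For each subset V ⊆ X/∼, compute π^{-1}(V) ⊆ X and check whether π^{-1}(V) ∈ τ. V is open in τ_Q iff π^{-1}(V) ∈ τ.
  V = {}: π^{-1}(V) = ∅ ∈ τ ✓.
  V = {[41=43]}: π^{-1}(V) = {41, 43} ∈ τ ✓.
  V = {[42]}: π^{-1}(V) = {42} ∈ τ ✓.
  V = {[41=43], [42]}: π^{-1}(V) = {41, 42, 43} ∈ τ ✓.
Open sets in the quotient: τ_Q = {{}, {[41=43]}, {[42]}, {[41=43], [42]}} (4 elements).


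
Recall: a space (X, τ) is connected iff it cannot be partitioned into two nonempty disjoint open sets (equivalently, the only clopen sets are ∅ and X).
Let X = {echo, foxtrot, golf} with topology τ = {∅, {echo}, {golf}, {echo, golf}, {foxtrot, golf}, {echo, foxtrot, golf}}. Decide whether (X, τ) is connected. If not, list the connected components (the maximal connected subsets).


(X, τ) is disconnected; components = [{echo}, {foxtrot, golf}].

Find clopen sets (U ∈ τ with X ∖ U ∈ τ):
  U = ∅, X ∖ U = {echo, foxtrot, golf} — both open, so U is clopen.
  U = {echo}, X ∖ U = {foxtrot, golf} — both open, so U is clopen.
  U = {foxtrot, golf}, X ∖ U = {echo} — both open, so U is clopen.
  U = {echo, foxtrot, golf}, X ∖ U = ∅ — both open, so U is clopen.
Nontrivial clopen(s) exist: e.g. {echo}. So (X, τ) is disconnected.
Compute connected components by grouping points that agree on all clopens:
  component: {echo}
  component: {foxtrot, golf}


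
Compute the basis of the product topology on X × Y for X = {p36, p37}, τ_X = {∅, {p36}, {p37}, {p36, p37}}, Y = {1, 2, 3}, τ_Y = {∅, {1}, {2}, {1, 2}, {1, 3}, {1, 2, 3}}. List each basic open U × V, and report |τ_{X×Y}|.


Basis B = {∅ × ∅, {p36} × {1}, {p36} × {2}, {p37} × {1}, {p37} × {2}, {p36} × {1, 2}, {p36} × {1, 3}, {p36, p37} × {1}, {p36, p37} × {2}, {p37} × {1, 2}, {p37} × {1, 3}, {p36} × {1, 2, 3}, {p37} × {1, 2, 3}, {p36, p37} × {1, 2}, {p36, p37} × {1, 3}, {p36, p37} × {1, 2, 3}}; |τ_{X×Y}| = 36.

Enumerate products U × V with U ∈ τ_X, V ∈ τ_Y (deduplicated):
  ∅ × ∅ = {} (∅)
  {p36} × {1} = {(p36,1)}
  {p36} × {2} = {(p36,2)}
  {p37} × {1} = {(p37,1)}
  {p37} × {2} = {(p37,2)}
  {p36} × {1, 2} = {(p36,1), (p36,2)}
  {p36} × {1, 3} = {(p36,1), (p36,3)}
  {p36, p37} × {1} = {(p36,1), (p37,1)}
  {p36, p37} × {2} = {(p36,2), (p37,2)}
  {p37} × {1, 2} = {(p37,1), (p37,2)}
  {p37} × {1, 3} = {(p37,1), (p37,3)}
  {p36} × {1, 2, 3} = {(p36,1), (p36,2), (p36,3)}
  {p37} × {1, 2, 3} = {(p37,1), (p37,2), (p37,3)}
  {p36, p37} × {1, 2} = {(p36,1), (p36,2), (p37,1), (p37,2)}
  {p36, p37} × {1, 3} = {(p36,1), (p36,3), (p37,1), (p37,3)}
  {p36, p37} × {1, 2, 3} = {(p36,1), (p36,2), (p36,3), (p37,1), (p37,2), (p37,3)}
These 16 distinct sets form the basis B.
Close under arbitrary unions to get τ_{X×Y}; counting gives |τ_{X×Y}| = 36.


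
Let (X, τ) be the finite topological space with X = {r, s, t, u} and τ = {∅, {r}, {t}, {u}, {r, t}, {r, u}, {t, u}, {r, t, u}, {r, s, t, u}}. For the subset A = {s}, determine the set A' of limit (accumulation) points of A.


A' = ∅

For each x ∈ X, list the open sets U ∈ τ with x ∈ U, then check whether U ∩ (A ∖ {x}) ≠ ∅ for every such U.
  x = r: open {r} ∋ x has {r} ∩ (A ∖ {r}) = ∅, so x is NOT a limit point.
  x = s: open {r, s, t, u} ∋ x has {r, s, t, u} ∩ (A ∖ {s}) = ∅, so x is NOT a limit point.
  x = t: open {t} ∋ x has {t} ∩ (A ∖ {t}) = ∅, so x is NOT a limit point.
  x = u: open {u} ∋ x has {u} ∩ (A ∖ {u}) = ∅, so x is NOT a limit point.
Collecting: A' = ∅.


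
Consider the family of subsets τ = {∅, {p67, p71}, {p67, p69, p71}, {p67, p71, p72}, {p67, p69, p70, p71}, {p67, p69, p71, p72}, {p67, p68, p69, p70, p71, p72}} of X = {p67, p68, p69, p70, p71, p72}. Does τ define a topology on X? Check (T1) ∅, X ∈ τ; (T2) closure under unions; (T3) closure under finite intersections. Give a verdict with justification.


τ is NOT a topology on X.

Axiom (T1): ∅ ∈ τ? Yes; X ∈ τ? Yes.
Axiom (T2/T3): check pairwise unions and intersections of members of τ.
Counterexample for (T2): {p67, p71, p72} ∪ {p67, p69, p70, p71} = {p67, p69, p70, p71, p72} ∉ τ. Therefore τ is NOT a topology.


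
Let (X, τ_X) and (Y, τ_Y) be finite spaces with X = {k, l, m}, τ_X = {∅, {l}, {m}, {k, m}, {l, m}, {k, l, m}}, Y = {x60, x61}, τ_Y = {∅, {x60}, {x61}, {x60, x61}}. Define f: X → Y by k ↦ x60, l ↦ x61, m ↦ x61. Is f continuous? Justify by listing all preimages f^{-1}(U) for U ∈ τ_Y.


f is NOT continuous.

Compute f^{-1}(U) for each U ∈ τ_Y:
  U = ∅: f^{-1}(U) = ∅ ∈ τ_X ✓.
  U = {x60}: f^{-1}(U) = {k} ∉ τ_X ✗.
  U = {x61}: f^{-1}(U) = {l, m} ∈ τ_X ✓.
  U = {x60, x61}: f^{-1}(U) = {k, l, m} ∈ τ_X ✓.
Found U = {x60} with f^{-1}(U) = {k} not in τ_X. Therefore f is NOT continuous.


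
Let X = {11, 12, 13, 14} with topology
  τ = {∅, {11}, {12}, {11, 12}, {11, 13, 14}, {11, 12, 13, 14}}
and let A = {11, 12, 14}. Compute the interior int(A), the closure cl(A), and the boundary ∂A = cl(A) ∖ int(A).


int(A) = {11, 12}, cl(A) = {11, 12, 13, 14}, ∂A = {13, 14}.

Closed sets in (X, τ) are complements of opens:
  closed(X, τ) = {∅, {12}, {13, 14}, {11, 13, 14}, {12, 13, 14}, {11, 12, 13, 14}}.
int(A) = ⋃ {U ∈ τ : U ⊆ A}. Opens contained in A: ∅, {11}, {12}, {11, 12}.
Taking the union of these: int(A) = {11, 12}.
cl(A) = ⋂ {C closed : A ⊆ C}. Closed sets containing A: {11, 12, 13, 14}.
Intersecting these: cl(A) = {11, 12, 13, 14}.
∂A = cl(A) ∖ int(A) = {11, 12, 13, 14} ∖ {11, 12} = {13, 14}.


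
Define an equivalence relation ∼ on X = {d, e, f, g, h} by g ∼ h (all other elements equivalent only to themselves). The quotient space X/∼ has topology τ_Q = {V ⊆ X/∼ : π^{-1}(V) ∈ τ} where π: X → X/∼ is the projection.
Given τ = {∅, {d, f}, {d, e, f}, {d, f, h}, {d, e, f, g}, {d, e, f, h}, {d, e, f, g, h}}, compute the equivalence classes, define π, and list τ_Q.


X/∼ = {[d], [e], [f], [g=h]}; |τ_Q| = 4.

Equivalence classes: [d], [e], [f], [g=h].
Quotient map π: X → X/∼ sends d ↦ [d], e ↦ [e], f ↦ [f], g ↦ [g=h], h ↦ [g=h].
For each subset V ⊆ X/∼, compute π^{-1}(V) ⊆ X and check whether π^{-1}(V) ∈ τ. V is open in τ_Q iff π^{-1}(V) ∈ τ.
  V = {}: π^{-1}(V) = ∅ ∈ τ ✓.
  V = {[d]}: π^{-1}(V) = {d} ∉ τ ✗.
  V = {[e]}: π^{-1}(V) = {e} ∉ τ ✗.
  V = {[d], [e]}: π^{-1}(V) = {d, e} ∉ τ ✗.
  V = {[f]}: π^{-1}(V) = {f} ∉ τ ✗.
  V = {[d], [f]}: π^{-1}(V) = {d, f} ∈ τ ✓.
  V = {[e], [f]}: π^{-1}(V) = {e, f} ∉ τ ✗.
  V = {[d], [e], [f]}: π^{-1}(V) = {d, e, f} ∈ τ ✓.
  V = {[g=h]}: π^{-1}(V) = {g, h} ∉ τ ✗.
  V = {[d], [g=h]}: π^{-1}(V) = {d, g, h} ∉ τ ✗.
  V = {[e], [g=h]}: π^{-1}(V) = {e, g, h} ∉ τ ✗.
  V = {[d], [e], [g=h]}: π^{-1}(V) = {d, e, g, h} ∉ τ ✗.
  V = {[f], [g=h]}: π^{-1}(V) = {f, g, h} ∉ τ ✗.
  V = {[d], [f], [g=h]}: π^{-1}(V) = {d, f, g, h} ∉ τ ✗.
  V = {[e], [f], [g=h]}: π^{-1}(V) = {e, f, g, h} ∉ τ ✗.
  V = {[d], [e], [f], [g=h]}: π^{-1}(V) = {d, e, f, g, h} ∈ τ ✓.
Open sets in the quotient: τ_Q = {{}, {[d], [f]}, {[d], [e], [f]}, {[d], [e], [f], [g=h]}} (4 elements).


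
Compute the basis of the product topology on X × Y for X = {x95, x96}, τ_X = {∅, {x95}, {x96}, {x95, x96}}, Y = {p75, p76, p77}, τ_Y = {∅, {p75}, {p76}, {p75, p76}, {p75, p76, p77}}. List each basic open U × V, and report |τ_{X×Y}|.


Basis B = {∅ × ∅, {x95} × {p75}, {x95} × {p76}, {x96} × {p75}, {x96} × {p76}, {x95} × {p75, p76}, {x95, x96} × {p75}, {x95, x96} × {p76}, {x96} × {p75, p76}, {x95} × {p75, p76, p77}, {x96} × {p75, p76, p77}, {x95, x96} × {p75, p76}, {x95, x96} × {p75, p76, p77}}; |τ_{X×Y}| = 25.

Enumerate products U × V with U ∈ τ_X, V ∈ τ_Y (deduplicated):
  ∅ × ∅ = {} (∅)
  {x95} × {p75} = {(x95,p75)}
  {x95} × {p76} = {(x95,p76)}
  {x96} × {p75} = {(x96,p75)}
  {x96} × {p76} = {(x96,p76)}
  {x95} × {p75, p76} = {(x95,p75), (x95,p76)}
  {x95, x96} × {p75} = {(x95,p75), (x96,p75)}
  {x95, x96} × {p76} = {(x95,p76), (x96,p76)}
  {x96} × {p75, p76} = {(x96,p75), (x96,p76)}
  {x95} × {p75, p76, p77} = {(x95,p75), (x95,p76), (x95,p77)}
  {x96} × {p75, p76, p77} = {(x96,p75), (x96,p76), (x96,p77)}
  {x95, x96} × {p75, p76} = {(x95,p75), (x95,p76), (x96,p75), (x96,p76)}
  {x95, x96} × {p75, p76, p77} = {(x95,p75), (x95,p76), (x95,p77), (x96,p75), (x96,p76), (x96,p77)}
These 13 distinct sets form the basis B.
Close under arbitrary unions to get τ_{X×Y}; counting gives |τ_{X×Y}| = 25.


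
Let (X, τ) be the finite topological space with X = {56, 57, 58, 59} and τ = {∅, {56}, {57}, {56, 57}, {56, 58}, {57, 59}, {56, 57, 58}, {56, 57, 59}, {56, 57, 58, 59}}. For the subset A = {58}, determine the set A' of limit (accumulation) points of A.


A' = ∅

For each x ∈ X, list the open sets U ∈ τ with x ∈ U, then check whether U ∩ (A ∖ {x}) ≠ ∅ for every such U.
  x = 56: open {56} ∋ x has {56} ∩ (A ∖ {56}) = ∅, so x is NOT a limit point.
  x = 57: open {57} ∋ x has {57} ∩ (A ∖ {57}) = ∅, so x is NOT a limit point.
  x = 58: open {56, 58} ∋ x has {56, 58} ∩ (A ∖ {58}) = ∅, so x is NOT a limit point.
  x = 59: open {57, 59} ∋ x has {57, 59} ∩ (A ∖ {59}) = ∅, so x is NOT a limit point.
Collecting: A' = ∅.


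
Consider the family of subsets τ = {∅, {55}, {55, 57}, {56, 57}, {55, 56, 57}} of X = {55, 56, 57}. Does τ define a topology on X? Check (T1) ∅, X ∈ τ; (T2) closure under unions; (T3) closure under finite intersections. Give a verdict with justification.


τ is NOT a topology on X.

Axiom (T1): ∅ ∈ τ? Yes; X ∈ τ? Yes.
Axiom (T2/T3): check pairwise unions and intersections of members of τ.
Counterexample for (T3): {55, 57} ∩ {56, 57} = {57} ∉ τ. Therefore τ is NOT a topology.


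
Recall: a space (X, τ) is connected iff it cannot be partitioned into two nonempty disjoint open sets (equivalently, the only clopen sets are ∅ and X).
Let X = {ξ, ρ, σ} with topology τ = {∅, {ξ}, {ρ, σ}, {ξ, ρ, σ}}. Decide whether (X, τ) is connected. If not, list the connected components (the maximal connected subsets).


(X, τ) is disconnected; components = [{ξ}, {ρ, σ}].

Find clopen sets (U ∈ τ with X ∖ U ∈ τ):
  U = ∅, X ∖ U = {ξ, ρ, σ} — both open, so U is clopen.
  U = {ξ}, X ∖ U = {ρ, σ} — both open, so U is clopen.
  U = {ρ, σ}, X ∖ U = {ξ} — both open, so U is clopen.
  U = {ξ, ρ, σ}, X ∖ U = ∅ — both open, so U is clopen.
Nontrivial clopen(s) exist: e.g. {ξ}. So (X, τ) is disconnected.
Compute connected components by grouping points that agree on all clopens:
  component: {ξ}
  component: {ρ, σ}


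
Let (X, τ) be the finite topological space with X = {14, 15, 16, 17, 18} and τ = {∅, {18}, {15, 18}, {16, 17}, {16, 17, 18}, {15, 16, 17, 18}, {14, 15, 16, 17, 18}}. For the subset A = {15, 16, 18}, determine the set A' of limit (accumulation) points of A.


A' = {14, 15, 17}

For each x ∈ X, list the open sets U ∈ τ with x ∈ U, then check whether U ∩ (A ∖ {x}) ≠ ∅ for every such U.
  x = 14: opens ∋ x are {14, 15, 16, 17, 18}; each meets A ∖ {14}, so x IS a limit point.
  x = 15: opens ∋ x are {15, 18}, {15, 16, 17, 18}, {14, 15, 16, 17, 18}; each meets A ∖ {15}, so x IS a limit point.
  x = 16: open {16, 17} ∋ x has {16, 17} ∩ (A ∖ {16}) = ∅, so x is NOT a limit point.
  x = 17: opens ∋ x are {16, 17}, {16, 17, 18}, {15, 16, 17, 18}, {14, 15, 16, 17, 18}; each meets A ∖ {17}, so x IS a limit point.
  x = 18: open {18} ∋ x has {18} ∩ (A ∖ {18}) = ∅, so x is NOT a limit point.
Collecting: A' = {14, 15, 17}.


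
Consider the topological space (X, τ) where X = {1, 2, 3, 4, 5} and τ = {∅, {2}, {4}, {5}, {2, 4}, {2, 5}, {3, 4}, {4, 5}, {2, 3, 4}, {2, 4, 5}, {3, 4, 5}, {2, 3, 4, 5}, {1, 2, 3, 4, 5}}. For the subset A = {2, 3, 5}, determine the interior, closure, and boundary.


int(A) = {2, 5}, cl(A) = {1, 2, 3, 5}, ∂A = {1, 3}.

Closed sets in (X, τ) are complements of opens:
  closed(X, τ) = {∅, {1}, {1, 2}, {1, 3}, {1, 5}, {1, 2, 3}, {1, 2, 5}, {1, 3, 4}, {1, 3, 5}, {1, 2, 3, 4}, {1, 2, 3, 5}, {1, 3, 4, 5}, {1, 2, 3, 4, 5}}.
int(A) = ⋃ {U ∈ τ : U ⊆ A}. Opens contained in A: ∅, {2}, {5}, {2, 5}.
Taking the union of these: int(A) = {2, 5}.
cl(A) = ⋂ {C closed : A ⊆ C}. Closed sets containing A: {1, 2, 3, 5}, {1, 2, 3, 4, 5}.
Intersecting these: cl(A) = {1, 2, 3, 5}.
∂A = cl(A) ∖ int(A) = {1, 2, 3, 5} ∖ {2, 5} = {1, 3}.
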